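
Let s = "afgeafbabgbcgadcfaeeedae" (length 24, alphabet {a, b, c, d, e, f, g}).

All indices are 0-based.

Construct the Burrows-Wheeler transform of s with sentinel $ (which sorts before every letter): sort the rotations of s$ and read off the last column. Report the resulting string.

ebgdfe$fgadbeaageeacaacbf

rank  rotation                   last
    0  $afgeafbabgbcgadcfaeeedae  e
    1  abgbcgadcfaeeedae$afgeafb  b
    2  adcfaeeedae$afgeafbabgbcg  g
    3  ae$afgeafbabgbcgadcfaeeed  d
    4  aeeedae$afgeafbabgbcgadcf  f
    5  afbabgbcgadcfaeeedae$afge  e
    6  afgeafbabgbcgadcfaeeedae$  $
    7  babgbcgadcfaeeedae$afgeaf  f
    8  bcgadcfaeeedae$afgeafbabg  g
    9  bgbcgadcfaeeedae$afgeafba  a
   10  cfaeeedae$afgeafbabgbcgad  d
   11  cgadcfaeeedae$afgeafbabgb  b
   12  dae$afgeafbabgbcgadcfaeee  e
   13  dcfaeeedae$afgeafbabgbcga  a
   14  e$afgeafbabgbcgadcfaeeeda  a
   15  eafbabgbcgadcfaeeedae$afg  g
   16  edae$afgeafbabgbcgadcfaee  e
   17  eedae$afgeafbabgbcgadcfae  e
   18  eeedae$afgeafbabgbcgadcfa  a
   19  faeeedae$afgeafbabgbcgadc  c
   20  fbabgbcgadcfaeeedae$afgea  a
   21  fgeafbabgbcgadcfaeeedae$a  a
   22  gadcfaeeedae$afgeafbabgbc  c
   23  gbcgadcfaeeedae$afgeafbab  b
   24  geafbabgbcgadcfaeeedae$af  f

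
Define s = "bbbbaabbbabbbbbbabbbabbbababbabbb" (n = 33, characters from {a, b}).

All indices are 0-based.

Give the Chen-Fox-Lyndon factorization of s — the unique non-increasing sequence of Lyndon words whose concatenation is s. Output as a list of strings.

emit factor 1: 'b' (i=0, period=1)
emit factor 2: 'b' (i=1, period=1)
emit factor 3: 'b' (i=2, period=1)
emit factor 4: 'b' (i=3, period=1)
emit factor 5: 'aabbbabbbbbbabbbabbbababbabbb' (i=4, period=29)

["b", "b", "b", "b", "aabbbabbbbbbabbbabbbababbabbb"]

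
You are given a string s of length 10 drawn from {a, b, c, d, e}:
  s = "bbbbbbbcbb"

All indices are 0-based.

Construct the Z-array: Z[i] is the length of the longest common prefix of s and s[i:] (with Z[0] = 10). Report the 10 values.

Z[0]=10
i=1: outside box; Z[1]=6 extend→box=[1,7)
i=2: min(r-i=5, Z[1]=6)=5; Z[2]=5
i=3: min(r-i=4, Z[2]=5)=4; Z[3]=4
i=4: min(r-i=3, Z[3]=4)=3; Z[4]=3
i=5: min(r-i=2, Z[4]=3)=2; Z[5]=2
i=6: min(r-i=1, Z[5]=2)=1; Z[6]=1
i=7: outside box; Z[7]=0
i=8: outside box; Z[8]=2 extend→box=[8,10)
i=9: min(r-i=1, Z[1]=6)=1; Z[9]=1

[10, 6, 5, 4, 3, 2, 1, 0, 2, 1]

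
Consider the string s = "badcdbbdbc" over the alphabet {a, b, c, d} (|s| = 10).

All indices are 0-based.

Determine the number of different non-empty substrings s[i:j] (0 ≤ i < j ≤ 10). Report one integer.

rank | idx | suffix
   0 |   1 | adcdbbdbc
   1 |   0 | badcdbbdbc
   2 |   5 | bbdbc
   3 |   8 | bc
   4 |   6 | bdbc
   5 |   9 | c
   6 |   3 | cdbbdbc
   7 |   4 | dbbdbc
   8 |   7 | dbc
   9 |   2 | dcdbbdbc

SA = [1, 0, 5, 8, 6, 9, 3, 4, 7, 2]
i: (SA[i-1],SA[i]) lcp shared
  1: (1,0) 0 ''
  2: (0,5) 1 'b'
  3: (5,8) 1 'b'
  4: (8,6) 1 'b'
  5: (6,9) 0 ''
  6: (9,3) 1 'c'
  7: (3,4) 0 ''
  8: (4,7) 2 'db'
  9: (7,2) 1 'd'

n(n+1)/2 = 10·11/2 = 55
Σ LCP = 0 + 0 + 1 + 1 + 1 + 0 + 1 + 0 + 2 + 1 = 7
distinct = 55 − 7 = 48

48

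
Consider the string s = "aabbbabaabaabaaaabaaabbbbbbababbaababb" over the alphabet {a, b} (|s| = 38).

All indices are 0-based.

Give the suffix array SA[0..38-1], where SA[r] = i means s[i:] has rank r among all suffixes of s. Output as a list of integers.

[13, 14, 18, 10, 15, 7, 32, 0, 19, 11, 16, 8, 5, 33, 27, 35, 29, 1, 20, 37, 12, 17, 9, 6, 31, 4, 26, 34, 28, 36, 30, 3, 25, 2, 24, 23, 22, 21]

rank→(start, suffix):
  0 → (13, 'aaaabaaabbbbbbababbaababb')
  1 → (14, 'aaabaaabbbbbbababbaababb')
  2 → (18, 'aaabbbbbbababbaababb')
  3 → (10, 'aabaaaabaaabbbbbbababbaababb')
  4 → (15, 'aabaaabbbbbbababbaababb')
  5 → (7, 'aabaabaaaabaaabbbbbbababbaababb')
  6 → (32, 'aababb')
  7 → (0, 'aabbbabaabaabaaaabaaabbbbbbababbaababb')
  8 → (19, 'aabbbbbbababbaababb')
  9 → (11, 'abaaaabaaabbbbbbababbaababb')
  10 → (16, 'abaaabbbbbbababbaababb')
  11 → (8, 'abaabaaaabaaabbbbbbababbaababb')
  12 → (5, 'abaabaabaaaabaaabbbbbbababbaababb')
  13 → (33, 'ababb')
  14 → (27, 'ababbaababb')
  15 → (35, 'abb')
  16 → (29, 'abbaababb')
  17 → (1, 'abbbabaabaabaaaabaaabbbbbbababbaababb')
  18 → (20, 'abbbbbbababbaababb')
  19 → (37, 'b')
  20 → (12, 'baaaabaaabbbbbbababbaababb')
  21 → (17, 'baaabbbbbbababbaababb')
  22 → (9, 'baabaaaabaaabbbbbbababbaababb')
  23 → (6, 'baabaabaaaabaaabbbbbbababbaababb')
  24 → (31, 'baababb')
  25 → (4, 'babaabaabaaaabaaabbbbbbababbaababb')
  26 → (26, 'bababbaababb')
  27 → (34, 'babb')
  28 → (28, 'babbaababb')
  29 → (36, 'bb')
  30 → (30, 'bbaababb')
  31 → (3, 'bbabaabaabaaaabaaabbbbbbababbaababb')
  32 → (25, 'bbababbaababb')
  33 → (2, 'bbbabaabaabaaaabaaabbbbbbababbaababb')
  34 → (24, 'bbbababbaababb')
  35 → (23, 'bbbbababbaababb')
  36 → (22, 'bbbbbababbaababb')
  37 → (21, 'bbbbbbababbaababb')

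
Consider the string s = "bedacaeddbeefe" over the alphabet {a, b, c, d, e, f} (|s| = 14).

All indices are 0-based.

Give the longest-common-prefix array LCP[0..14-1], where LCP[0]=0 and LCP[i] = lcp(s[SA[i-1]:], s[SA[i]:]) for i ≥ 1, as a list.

sorted suffixes:
  #0 SA[0]=3  'acaeddbeefe'
  #1 SA[1]=5  'aeddbeefe'
  #2 SA[2]=0  'bedacaeddbeefe'
  #3 SA[3]=9  'beefe'
  #4 SA[4]=4  'caeddbeefe'
  #5 SA[5]=2  'dacaeddbeefe'
  #6 SA[6]=8  'dbeefe'
  #7 SA[7]=7  'ddbeefe'
  #8 SA[8]=13  'e'
  #9 SA[9]=1  'edacaeddbeefe'
  #10 SA[10]=6  'eddbeefe'
  #11 SA[11]=10  'eefe'
  #12 SA[12]=11  'efe'
  #13 SA[13]=12  'fe'

SA = [3, 5, 0, 9, 4, 2, 8, 7, 13, 1, 6, 10, 11, 12]
i: (SA[i-1],SA[i]) lcp shared
  1: (3,5) 1 'a'
  2: (5,0) 0 ''
  3: (0,9) 2 'be'
  4: (9,4) 0 ''
  5: (4,2) 0 ''
  6: (2,8) 1 'd'
  7: (8,7) 1 'd'
  8: (7,13) 0 ''
  9: (13,1) 1 'e'
  10: (1,6) 2 'ed'
  11: (6,10) 1 'e'
  12: (10,11) 1 'e'
  13: (11,12) 0 ''

[0, 1, 0, 2, 0, 0, 1, 1, 0, 1, 2, 1, 1, 0]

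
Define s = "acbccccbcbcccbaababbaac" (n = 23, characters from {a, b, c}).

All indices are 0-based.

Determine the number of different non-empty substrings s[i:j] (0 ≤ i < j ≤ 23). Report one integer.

rank | idx | suffix
   0 |  14 | aababbaac
   1 |  20 | aac
   2 |  15 | ababbaac
   3 |  17 | abbaac
   4 |  21 | ac
   5 |   0 | acbccccbcbcccbaababbaac
   6 |  13 | baababbaac
   7 |  19 | baac
   8 |  16 | babbaac
   9 |  18 | bbaac
  10 |   7 | bcbcccbaababbaac
  11 |   9 | bcccbaababbaac
  12 |   2 | bccccbcbcccbaababbaac
  13 |  22 | c
  14 |  12 | cbaababbaac
  15 |   6 | cbcbcccbaababbaac
  16 |   8 | cbcccbaababbaac
  17 |   1 | cbccccbcbcccbaababbaac
  18 |  11 | ccbaababbaac
  19 |   5 | ccbcbcccbaababbaac
  20 |  10 | cccbaababbaac
  21 |   4 | cccbcbcccbaababbaac
  22 |   3 | ccccbcbcccbaababbaac

SA = [14, 20, 15, 17, 21, 0, 13, 19, 16, 18, 7, 9, 2, 22, 12, 6, 8, 1, 11, 5, 10, 4, 3]
[i] adj suffixes → lcp
  [1] 14/20 → 2 ('aa')
  [2] 20/15 → 1 ('a')
  [3] 15/17 → 2 ('ab')
  [4] 17/21 → 1 ('a')
  [5] 21/0 → 2 ('ac')
  [6] 0/13 → 0 ('')
  [7] 13/19 → 3 ('baa')
  [8] 19/16 → 2 ('ba')
  [9] 16/18 → 1 ('b')
  [10] 18/7 → 1 ('b')
  [11] 7/9 → 2 ('bc')
  [12] 9/2 → 4 ('bccc')
  [13] 2/22 → 0 ('')
  [14] 22/12 → 1 ('c')
  [15] 12/6 → 2 ('cb')
  [16] 6/8 → 3 ('cbc')
  [17] 8/1 → 5 ('cbccc')
  [18] 1/11 → 1 ('c')
  [19] 11/5 → 3 ('ccb')
  [20] 5/10 → 2 ('cc')
  [21] 10/4 → 4 ('cccb')
  [22] 4/3 → 3 ('ccc')

n(n+1)/2 = 23·24/2 = 276
Σ LCP = 0 + 2 + 1 + 2 + 1 + 2 + 0 + 3 + 2 + 1 + 1 + 2 + 4 + 0 + 1 + 2 + 3 + 5 + 1 + 3 + 2 + 4 + 3 = 45
distinct = 276 − 45 = 231

231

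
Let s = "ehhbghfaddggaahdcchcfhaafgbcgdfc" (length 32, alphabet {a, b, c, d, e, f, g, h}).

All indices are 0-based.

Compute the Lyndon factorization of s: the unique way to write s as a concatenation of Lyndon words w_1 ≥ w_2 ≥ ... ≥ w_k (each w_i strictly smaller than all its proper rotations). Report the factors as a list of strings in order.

["ehh", "bghf", "addgg", "aahdcchcfh", "aafgbcgdfc"]

emit factor 1: 'ehh' (i=0, period=3)
emit factor 2: 'bghf' (i=3, period=4)
emit factor 3: 'addgg' (i=7, period=5)
emit factor 4: 'aahdcchcfh' (i=12, period=10)
emit factor 5: 'aafgbcgdfc' (i=22, period=10)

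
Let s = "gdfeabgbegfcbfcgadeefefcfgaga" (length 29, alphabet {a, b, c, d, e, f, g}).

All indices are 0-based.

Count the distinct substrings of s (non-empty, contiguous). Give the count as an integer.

rank→(start, suffix):
  0 → (28, 'a')
  1 → (4, 'abgbegfcbfcgadeefefcfgaga')
  2 → (16, 'adeefefcfgaga')
  3 → (26, 'aga')
  4 → (7, 'begfcbfcgadeefefcfgaga')
  5 → (12, 'bfcgadeefefcfgaga')
  6 → (5, 'bgbegfcbfcgadeefefcfgaga')
  7 → (11, 'cbfcgadeefefcfgaga')
  8 → (23, 'cfgaga')
  9 → (14, 'cgadeefefcfgaga')
  10 → (17, 'deefefcfgaga')
  11 → (1, 'dfeabgbegfcbfcgadeefefcfgaga')
  12 → (3, 'eabgbegfcbfcgadeefefcfgaga')
  13 → (18, 'eefefcfgaga')
  14 → (21, 'efcfgaga')
  15 → (19, 'efefcfgaga')
  16 → (8, 'egfcbfcgadeefefcfgaga')
  17 → (10, 'fcbfcgadeefefcfgaga')
  18 → (22, 'fcfgaga')
  19 → (13, 'fcgadeefefcfgaga')
  20 → (2, 'feabgbegfcbfcgadeefefcfgaga')
  21 → (20, 'fefcfgaga')
  22 → (24, 'fgaga')
  23 → (27, 'ga')
  24 → (15, 'gadeefefcfgaga')
  25 → (25, 'gaga')
  26 → (6, 'gbegfcbfcgadeefefcfgaga')
  27 → (0, 'gdfeabgbegfcbfcgadeefefcfgaga')
  28 → (9, 'gfcbfcgadeefefcfgaga')

SA = [28, 4, 16, 26, 7, 12, 5, 11, 23, 14, 17, 1, 3, 18, 21, 19, 8, 10, 22, 13, 2, 20, 24, 27, 15, 25, 6, 0, 9]
rank  pair      lcp
   1  s[28:],s[4:]  1  'a'
   2  s[4:],s[16:]  1  'a'
   3  s[16:],s[26:]  1  'a'
   4  s[26:],s[7:]  0  ''
   5  s[7:],s[12:]  1  'b'
   6  s[12:],s[5:]  1  'b'
   7  s[5:],s[11:]  0  ''
   8  s[11:],s[23:]  1  'c'
   9  s[23:],s[14:]  1  'c'
  10  s[14:],s[17:]  0  ''
  11  s[17:],s[1:]  1  'd'
  12  s[1:],s[3:]  0  ''
  13  s[3:],s[18:]  1  'e'
  14  s[18:],s[21:]  1  'e'
  15  s[21:],s[19:]  2  'ef'
  16  s[19:],s[8:]  1  'e'
  17  s[8:],s[10:]  0  ''
  18  s[10:],s[22:]  2  'fc'
  19  s[22:],s[13:]  2  'fc'
  20  s[13:],s[2:]  1  'f'
  21  s[2:],s[20:]  2  'fe'
  22  s[20:],s[24:]  1  'f'
  23  s[24:],s[27:]  0  ''
  24  s[27:],s[15:]  2  'ga'
  25  s[15:],s[25:]  2  'ga'
  26  s[25:],s[6:]  1  'g'
  27  s[6:],s[0:]  1  'g'
  28  s[0:],s[9:]  1  'g'

n(n+1)/2 = 29·30/2 = 435
Σ LCP = 0 + 1 + 1 + 1 + 0 + 1 + 1 + 0 + 1 + 1 + 0 + 1 + 0 + 1 + 1 + 2 + 1 + 0 + 2 + 2 + 1 + 2 + 1 + 0 + 2 + 2 + 1 + 1 + 1 = 28
distinct = 435 − 28 = 407

407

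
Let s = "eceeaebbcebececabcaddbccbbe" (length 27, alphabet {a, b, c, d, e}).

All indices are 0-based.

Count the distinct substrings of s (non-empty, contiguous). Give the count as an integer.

345

rank→(start, suffix):
  0 → (15, 'abcaddbccbbe')
  1 → (18, 'addbccbbe')
  2 → (4, 'aebbcebececabcaddbccbbe')
  3 → (6, 'bbcebececabcaddbccbbe')
  4 → (24, 'bbe')
  5 → (16, 'bcaddbccbbe')
  6 → (21, 'bccbbe')
  7 → (7, 'bcebececabcaddbccbbe')
  8 → (25, 'be')
  9 → (10, 'bececabcaddbccbbe')
  10 → (14, 'cabcaddbccbbe')
  11 → (17, 'caddbccbbe')
  12 → (23, 'cbbe')
  13 → (22, 'ccbbe')
  14 → (8, 'cebececabcaddbccbbe')
  15 → (12, 'cecabcaddbccbbe')
  16 → (1, 'ceeaebbcebececabcaddbccbbe')
  17 → (20, 'dbccbbe')
  18 → (19, 'ddbccbbe')
  19 → (26, 'e')
  20 → (3, 'eaebbcebececabcaddbccbbe')
  21 → (5, 'ebbcebececabcaddbccbbe')
  22 → (9, 'ebececabcaddbccbbe')
  23 → (13, 'ecabcaddbccbbe')
  24 → (11, 'ececabcaddbccbbe')
  25 → (0, 'eceeaebbcebececabcaddbccbbe')
  26 → (2, 'eeaebbcebececabcaddbccbbe')

SA = [15, 18, 4, 6, 24, 16, 21, 7, 25, 10, 14, 17, 23, 22, 8, 12, 1, 20, 19, 26, 3, 5, 9, 13, 11, 0, 2]
rank  pair      lcp
   1  s[15:],s[18:]  1  'a'
   2  s[18:],s[4:]  1  'a'
   3  s[4:],s[6:]  0  ''
   4  s[6:],s[24:]  2  'bb'
   5  s[24:],s[16:]  1  'b'
   6  s[16:],s[21:]  2  'bc'
   7  s[21:],s[7:]  2  'bc'
   8  s[7:],s[25:]  1  'b'
   9  s[25:],s[10:]  2  'be'
  10  s[10:],s[14:]  0  ''
  11  s[14:],s[17:]  2  'ca'
  12  s[17:],s[23:]  1  'c'
  13  s[23:],s[22:]  1  'c'
  14  s[22:],s[8:]  1  'c'
  15  s[8:],s[12:]  2  'ce'
  16  s[12:],s[1:]  2  'ce'
  17  s[1:],s[20:]  0  ''
  18  s[20:],s[19:]  1  'd'
  19  s[19:],s[26:]  0  ''
  20  s[26:],s[3:]  1  'e'
  21  s[3:],s[5:]  1  'e'
  22  s[5:],s[9:]  2  'eb'
  23  s[9:],s[13:]  1  'e'
  24  s[13:],s[11:]  2  'ec'
  25  s[11:],s[0:]  3  'ece'
  26  s[0:],s[2:]  1  'e'

n(n+1)/2 = 27·28/2 = 378
Σ LCP = 0 + 1 + 1 + 0 + 2 + 1 + 2 + 2 + 1 + 2 + 0 + 2 + 1 + 1 + 1 + 2 + 2 + 0 + 1 + 0 + 1 + 1 + 2 + 1 + 2 + 3 + 1 = 33
distinct = 378 − 33 = 345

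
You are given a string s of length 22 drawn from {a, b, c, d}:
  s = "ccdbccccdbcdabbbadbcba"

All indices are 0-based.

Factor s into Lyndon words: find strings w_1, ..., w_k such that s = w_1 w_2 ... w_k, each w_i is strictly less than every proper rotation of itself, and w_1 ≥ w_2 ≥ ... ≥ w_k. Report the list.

emit factor 1: 'ccd' (i=0, period=3)
emit factor 2: 'bccccdbcd' (i=3, period=9)
emit factor 3: 'abbbadbcb' (i=12, period=9)
emit factor 4: 'a' (i=21, period=1)

["ccd", "bccccdbcd", "abbbadbcb", "a"]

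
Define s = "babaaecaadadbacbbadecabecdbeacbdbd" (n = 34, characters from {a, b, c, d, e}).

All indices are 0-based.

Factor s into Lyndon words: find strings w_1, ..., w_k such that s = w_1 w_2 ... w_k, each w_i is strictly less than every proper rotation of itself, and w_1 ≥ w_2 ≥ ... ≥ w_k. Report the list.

["b", "ab", "aaec", "aadadbacbbadecabecdbeacbdbd"]

emit factor 1: 'b' (i=0, period=1)
emit factor 2: 'ab' (i=1, period=2)
emit factor 3: 'aaec' (i=3, period=4)
emit factor 4: 'aadadbacbbadecabecdbeacbdbd' (i=7, period=27)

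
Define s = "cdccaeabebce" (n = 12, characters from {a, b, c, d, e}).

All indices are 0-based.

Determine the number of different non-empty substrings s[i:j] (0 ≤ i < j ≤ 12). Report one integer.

71

rank | idx | suffix
   0 |   6 | abebce
   1 |   4 | aeabebce
   2 |   9 | bce
   3 |   7 | bebce
   4 |   3 | caeabebce
   5 |   2 | ccaeabebce
   6 |   0 | cdccaeabebce
   7 |  10 | ce
   8 |   1 | dccaeabebce
   9 |  11 | e
  10 |   5 | eabebce
  11 |   8 | ebce

SA = [6, 4, 9, 7, 3, 2, 0, 10, 1, 11, 5, 8]
[i] adj suffixes → lcp
  [1] 6/4 → 1 ('a')
  [2] 4/9 → 0 ('')
  [3] 9/7 → 1 ('b')
  [4] 7/3 → 0 ('')
  [5] 3/2 → 1 ('c')
  [6] 2/0 → 1 ('c')
  [7] 0/10 → 1 ('c')
  [8] 10/1 → 0 ('')
  [9] 1/11 → 0 ('')
  [10] 11/5 → 1 ('e')
  [11] 5/8 → 1 ('e')

n(n+1)/2 = 12·13/2 = 78
Σ LCP = 0 + 1 + 0 + 1 + 0 + 1 + 1 + 1 + 0 + 0 + 1 + 1 = 7
distinct = 78 − 7 = 71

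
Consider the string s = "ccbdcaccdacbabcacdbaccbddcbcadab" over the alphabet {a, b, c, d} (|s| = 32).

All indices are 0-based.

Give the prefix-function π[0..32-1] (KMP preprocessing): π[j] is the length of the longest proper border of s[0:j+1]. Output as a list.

[0, 1, 0, 0, 1, 0, 1, 2, 0, 0, 1, 0, 0, 0, 1, 0, 1, 0, 0, 0, 1, 2, 3, 4, 0, 1, 0, 1, 0, 0, 0, 0]

π[0] = 0
j=1 s[j]='c': π[1]=1 (border 'c')
j=2 s[j]='b': k: 1→0; π[2]=0 (border '')
j=3 s[j]='d': π[3]=0 (border '')
j=4 s[j]='c': π[4]=1 (border 'c')
j=5 s[j]='a': k: 1→0; π[5]=0 (border '')
j=6 s[j]='c': π[6]=1 (border 'c')
j=7 s[j]='c': π[7]=2 (border 'cc')
j=8 s[j]='d': k: 2→1→0; π[8]=0 (border '')
j=9 s[j]='a': π[9]=0 (border '')
j=10 s[j]='c': π[10]=1 (border 'c')
j=11 s[j]='b': k: 1→0; π[11]=0 (border '')
j=12 s[j]='a': π[12]=0 (border '')
j=13 s[j]='b': π[13]=0 (border '')
j=14 s[j]='c': π[14]=1 (border 'c')
j=15 s[j]='a': k: 1→0; π[15]=0 (border '')
j=16 s[j]='c': π[16]=1 (border 'c')
j=17 s[j]='d': k: 1→0; π[17]=0 (border '')
j=18 s[j]='b': π[18]=0 (border '')
j=19 s[j]='a': π[19]=0 (border '')
j=20 s[j]='c': π[20]=1 (border 'c')
j=21 s[j]='c': π[21]=2 (border 'cc')
j=22 s[j]='b': π[22]=3 (border 'ccb')
j=23 s[j]='d': π[23]=4 (border 'ccbd')
j=24 s[j]='d': k: 4→0; π[24]=0 (border '')
j=25 s[j]='c': π[25]=1 (border 'c')
j=26 s[j]='b': k: 1→0; π[26]=0 (border '')
j=27 s[j]='c': π[27]=1 (border 'c')
j=28 s[j]='a': k: 1→0; π[28]=0 (border '')
j=29 s[j]='d': π[29]=0 (border '')
j=30 s[j]='a': π[30]=0 (border '')
j=31 s[j]='b': π[31]=0 (border '')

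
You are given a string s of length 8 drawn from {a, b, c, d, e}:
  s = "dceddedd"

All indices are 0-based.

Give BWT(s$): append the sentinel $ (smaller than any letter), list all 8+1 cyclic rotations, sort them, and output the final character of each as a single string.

ddd$eeddc

rank  rotation   last
    0  $dceddedd  d
    1  ceddedd$d  d
    2  d$dcedded  d
    3  dceddedd$  $
    4  dd$dcedde  e
    5  ddedd$dce  e
    6  dedd$dced  d
    7  edd$dcedd  d
    8  eddedd$dc  c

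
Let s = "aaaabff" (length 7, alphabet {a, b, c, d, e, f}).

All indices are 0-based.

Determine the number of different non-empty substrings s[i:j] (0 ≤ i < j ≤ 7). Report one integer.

21

rank→(start, suffix):
  0 → (0, 'aaaabff')
  1 → (1, 'aaabff')
  2 → (2, 'aabff')
  3 → (3, 'abff')
  4 → (4, 'bff')
  5 → (6, 'f')
  6 → (5, 'ff')

SA = [0, 1, 2, 3, 4, 6, 5]
[i] adj suffixes → lcp
  [1] 0/1 → 3 ('aaa')
  [2] 1/2 → 2 ('aa')
  [3] 2/3 → 1 ('a')
  [4] 3/4 → 0 ('')
  [5] 4/6 → 0 ('')
  [6] 6/5 → 1 ('f')

n(n+1)/2 = 7·8/2 = 28
Σ LCP = 0 + 3 + 2 + 1 + 0 + 0 + 1 = 7
distinct = 28 − 7 = 21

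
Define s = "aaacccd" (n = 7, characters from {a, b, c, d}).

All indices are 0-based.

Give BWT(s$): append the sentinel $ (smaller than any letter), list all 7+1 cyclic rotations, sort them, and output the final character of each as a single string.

rank  rotation  last
    0  $aaacccd  d
    1  aaacccd$  $
    2  aacccd$a  a
    3  acccd$aa  a
    4  cccd$aaa  a
    5  ccd$aaac  c
    6  cd$aaacc  c
    7  d$aaaccc  c

d$aaaccc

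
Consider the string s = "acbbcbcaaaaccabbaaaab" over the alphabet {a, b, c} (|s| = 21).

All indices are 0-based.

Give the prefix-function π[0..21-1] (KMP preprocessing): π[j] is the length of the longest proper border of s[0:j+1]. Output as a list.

π[0] = 0
j=1 s[j]='c': π[1]=0 (border '')
j=2 s[j]='b': π[2]=0 (border '')
j=3 s[j]='b': π[3]=0 (border '')
j=4 s[j]='c': π[4]=0 (border '')
j=5 s[j]='b': π[5]=0 (border '')
j=6 s[j]='c': π[6]=0 (border '')
j=7 s[j]='a': π[7]=1 (border 'a')
j=8 s[j]='a': k: 1→0; π[8]=1 (border 'a')
j=9 s[j]='a': k: 1→0; π[9]=1 (border 'a')
j=10 s[j]='a': k: 1→0; π[10]=1 (border 'a')
j=11 s[j]='c': π[11]=2 (border 'ac')
j=12 s[j]='c': k: 2→0; π[12]=0 (border '')
j=13 s[j]='a': π[13]=1 (border 'a')
j=14 s[j]='b': k: 1→0; π[14]=0 (border '')
j=15 s[j]='b': π[15]=0 (border '')
j=16 s[j]='a': π[16]=1 (border 'a')
j=17 s[j]='a': k: 1→0; π[17]=1 (border 'a')
j=18 s[j]='a': k: 1→0; π[18]=1 (border 'a')
j=19 s[j]='a': k: 1→0; π[19]=1 (border 'a')
j=20 s[j]='b': k: 1→0; π[20]=0 (border '')

[0, 0, 0, 0, 0, 0, 0, 1, 1, 1, 1, 2, 0, 1, 0, 0, 1, 1, 1, 1, 0]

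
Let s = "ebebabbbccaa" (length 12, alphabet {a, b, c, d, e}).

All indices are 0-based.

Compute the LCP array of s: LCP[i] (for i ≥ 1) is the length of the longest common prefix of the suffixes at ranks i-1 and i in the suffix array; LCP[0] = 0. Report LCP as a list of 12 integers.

[0, 1, 1, 0, 1, 2, 1, 1, 0, 1, 0, 2]

rank | idx | suffix
   0 |  11 | a
   1 |  10 | aa
   2 |   4 | abbbccaa
   3 |   3 | babbbccaa
   4 |   5 | bbbccaa
   5 |   6 | bbccaa
   6 |   7 | bccaa
   7 |   1 | bebabbbccaa
   8 |   9 | caa
   9 |   8 | ccaa
  10 |   2 | ebabbbccaa
  11 |   0 | ebebabbbccaa

SA = [11, 10, 4, 3, 5, 6, 7, 1, 9, 8, 2, 0]
rank  pair      lcp
   1  s[11:],s[10:]  1  'a'
   2  s[10:],s[4:]  1  'a'
   3  s[4:],s[3:]  0  ''
   4  s[3:],s[5:]  1  'b'
   5  s[5:],s[6:]  2  'bb'
   6  s[6:],s[7:]  1  'b'
   7  s[7:],s[1:]  1  'b'
   8  s[1:],s[9:]  0  ''
   9  s[9:],s[8:]  1  'c'
  10  s[8:],s[2:]  0  ''
  11  s[2:],s[0:]  2  'eb'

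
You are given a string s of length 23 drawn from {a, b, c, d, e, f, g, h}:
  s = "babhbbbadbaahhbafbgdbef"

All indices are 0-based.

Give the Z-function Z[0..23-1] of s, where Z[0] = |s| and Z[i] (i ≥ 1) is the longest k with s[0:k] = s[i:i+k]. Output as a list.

[23, 0, 1, 0, 1, 1, 2, 0, 0, 2, 0, 0, 0, 0, 2, 0, 0, 1, 0, 0, 1, 0, 0]

Z[0]=23
i=1: i≥r, start 0; Z[1]=0
i=2: i≥r, start 0; Z[2]=1 scan→box=[2,3)
i=3: i≥r, start 0; Z[3]=0
i=4: i≥r, start 0; Z[4]=1 scan→box=[4,5)
i=5: i≥r, start 0; Z[5]=1 scan→box=[5,6)
i=6: i≥r, start 0; Z[6]=2 scan→box=[6,8)
i=7: min(r-i=1, Z[1]=0)=0; Z[7]=0
i=8: i≥r, start 0; Z[8]=0
i=9: i≥r, start 0; Z[9]=2 scan→box=[9,11)
i=10: min(r-i=1, Z[1]=0)=0; Z[10]=0
i=11: i≥r, start 0; Z[11]=0
i=12: i≥r, start 0; Z[12]=0
i=13: i≥r, start 0; Z[13]=0
i=14: i≥r, start 0; Z[14]=2 scan→box=[14,16)
i=15: min(r-i=1, Z[1]=0)=0; Z[15]=0
i=16: i≥r, start 0; Z[16]=0
i=17: i≥r, start 0; Z[17]=1 scan→box=[17,18)
i=18: i≥r, start 0; Z[18]=0
i=19: i≥r, start 0; Z[19]=0
i=20: i≥r, start 0; Z[20]=1 scan→box=[20,21)
i=21: i≥r, start 0; Z[21]=0
i=22: i≥r, start 0; Z[22]=0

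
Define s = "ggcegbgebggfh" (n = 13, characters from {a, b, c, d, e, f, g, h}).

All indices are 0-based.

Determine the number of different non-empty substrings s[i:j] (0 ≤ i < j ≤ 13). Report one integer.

rank | idx | suffix
   0 |   5 | bgebggfh
   1 |   8 | bggfh
   2 |   2 | cegbgebggfh
   3 |   7 | ebggfh
   4 |   3 | egbgebggfh
   5 |  11 | fh
   6 |   4 | gbgebggfh
   7 |   1 | gcegbgebggfh
   8 |   6 | gebggfh
   9 |  10 | gfh
  10 |   0 | ggcegbgebggfh
  11 |   9 | ggfh
  12 |  12 | h

SA = [5, 8, 2, 7, 3, 11, 4, 1, 6, 10, 0, 9, 12]
rank  pair      lcp
   1  s[5:],s[8:]  2  'bg'
   2  s[8:],s[2:]  0  ''
   3  s[2:],s[7:]  0  ''
   4  s[7:],s[3:]  1  'e'
   5  s[3:],s[11:]  0  ''
   6  s[11:],s[4:]  0  ''
   7  s[4:],s[1:]  1  'g'
   8  s[1:],s[6:]  1  'g'
   9  s[6:],s[10:]  1  'g'
  10  s[10:],s[0:]  1  'g'
  11  s[0:],s[9:]  2  'gg'
  12  s[9:],s[12:]  0  ''

n(n+1)/2 = 13·14/2 = 91
Σ LCP = 0 + 2 + 0 + 0 + 1 + 0 + 0 + 1 + 1 + 1 + 1 + 2 + 0 = 9
distinct = 91 − 9 = 82

82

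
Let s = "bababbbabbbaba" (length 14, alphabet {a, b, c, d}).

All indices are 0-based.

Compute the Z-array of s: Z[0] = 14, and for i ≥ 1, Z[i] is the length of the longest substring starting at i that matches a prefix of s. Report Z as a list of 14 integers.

[14, 0, 3, 0, 1, 1, 3, 0, 1, 1, 4, 0, 2, 0]

Z[0]=14
i=1: fresh scan; Z[1]=0
i=2: fresh scan; Z[2]=3 scan→box=[2,5)
i=3: min(r-i=2, Z[1]=0)=0; Z[3]=0
i=4: min(r-i=1, Z[2]=3)=1; Z[4]=1
i=5: fresh scan; Z[5]=1 scan→box=[5,6)
i=6: fresh scan; Z[6]=3 scan→box=[6,9)
i=7: min(r-i=2, Z[1]=0)=0; Z[7]=0
i=8: min(r-i=1, Z[2]=3)=1; Z[8]=1
i=9: fresh scan; Z[9]=1 scan→box=[9,10)
i=10: fresh scan; Z[10]=4 scan→box=[10,14)
i=11: min(r-i=3, Z[1]=0)=0; Z[11]=0
i=12: min(r-i=2, Z[2]=3)=2; Z[12]=2
i=13: min(r-i=1, Z[3]=0)=0; Z[13]=0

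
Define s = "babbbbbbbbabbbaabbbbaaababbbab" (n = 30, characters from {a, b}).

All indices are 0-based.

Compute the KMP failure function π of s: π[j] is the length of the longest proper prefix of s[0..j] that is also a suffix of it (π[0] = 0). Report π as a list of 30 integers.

[0, 0, 1, 1, 1, 1, 1, 1, 1, 1, 2, 3, 4, 5, 2, 0, 1, 1, 1, 1, 2, 0, 0, 1, 2, 3, 4, 5, 2, 3]

π[0] = 0
j=1 s[j]='a': π[1]=0 (border '')
j=2 s[j]='b': π[2]=1 (border 'b')
j=3 s[j]='b': k: 1→0; π[3]=1 (border 'b')
j=4 s[j]='b': k: 1→0; π[4]=1 (border 'b')
j=5 s[j]='b': k: 1→0; π[5]=1 (border 'b')
j=6 s[j]='b': k: 1→0; π[6]=1 (border 'b')
j=7 s[j]='b': k: 1→0; π[7]=1 (border 'b')
j=8 s[j]='b': k: 1→0; π[8]=1 (border 'b')
j=9 s[j]='b': k: 1→0; π[9]=1 (border 'b')
j=10 s[j]='a': π[10]=2 (border 'ba')
j=11 s[j]='b': π[11]=3 (border 'bab')
j=12 s[j]='b': π[12]=4 (border 'babb')
j=13 s[j]='b': π[13]=5 (border 'babbb')
j=14 s[j]='a': k: 5→1; π[14]=2 (border 'ba')
j=15 s[j]='a': k: 2→0; π[15]=0 (border '')
j=16 s[j]='b': π[16]=1 (border 'b')
j=17 s[j]='b': k: 1→0; π[17]=1 (border 'b')
j=18 s[j]='b': k: 1→0; π[18]=1 (border 'b')
j=19 s[j]='b': k: 1→0; π[19]=1 (border 'b')
j=20 s[j]='a': π[20]=2 (border 'ba')
j=21 s[j]='a': k: 2→0; π[21]=0 (border '')
j=22 s[j]='a': π[22]=0 (border '')
j=23 s[j]='b': π[23]=1 (border 'b')
j=24 s[j]='a': π[24]=2 (border 'ba')
j=25 s[j]='b': π[25]=3 (border 'bab')
j=26 s[j]='b': π[26]=4 (border 'babb')
j=27 s[j]='b': π[27]=5 (border 'babbb')
j=28 s[j]='a': k: 5→1; π[28]=2 (border 'ba')
j=29 s[j]='b': π[29]=3 (border 'bab')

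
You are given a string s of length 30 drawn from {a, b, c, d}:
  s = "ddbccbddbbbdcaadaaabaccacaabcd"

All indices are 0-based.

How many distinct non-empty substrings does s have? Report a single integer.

423

rank | idx | suffix
   0 |  16 | aaabaccacaabcd
   1 |  17 | aabaccacaabcd
   2 |  25 | aabcd
   3 |  13 | aadaaabaccacaabcd
   4 |  18 | abaccacaabcd
   5 |  26 | abcd
   6 |  23 | acaabcd
   7 |  20 | accacaabcd
   8 |  14 | adaaabaccacaabcd
   9 |  19 | baccacaabcd
  10 |   8 | bbbdcaadaaabaccacaabcd
  11 |   9 | bbdcaadaaabaccacaabcd
  12 |   2 | bccbddbbbdcaadaaabaccacaabcd
  13 |  27 | bcd
  14 |  10 | bdcaadaaabaccacaabcd
  15 |   5 | bddbbbdcaadaaabaccacaabcd
  16 |  24 | caabcd
  17 |  12 | caadaaabaccacaabcd
  18 |  22 | cacaabcd
  19 |   4 | cbddbbbdcaadaaabaccacaabcd
  20 |  21 | ccacaabcd
  21 |   3 | ccbddbbbdcaadaaabaccacaabcd
  22 |  28 | cd
  23 |  29 | d
  24 |  15 | daaabaccacaabcd
  25 |   7 | dbbbdcaadaaabaccacaabcd
  26 |   1 | dbccbddbbbdcaadaaabaccacaabcd
  27 |  11 | dcaadaaabaccacaabcd
  28 |   6 | ddbbbdcaadaaabaccacaabcd
  29 |   0 | ddbccbddbbbdcaadaaabaccacaabcd

SA = [16, 17, 25, 13, 18, 26, 23, 20, 14, 19, 8, 9, 2, 27, 10, 5, 24, 12, 22, 4, 21, 3, 28, 29, 15, 7, 1, 11, 6, 0]
[i] adj suffixes → lcp
  [1] 16/17 → 2 ('aa')
  [2] 17/25 → 3 ('aab')
  [3] 25/13 → 2 ('aa')
  [4] 13/18 → 1 ('a')
  [5] 18/26 → 2 ('ab')
  [6] 26/23 → 1 ('a')
  [7] 23/20 → 2 ('ac')
  [8] 20/14 → 1 ('a')
  [9] 14/19 → 0 ('')
  [10] 19/8 → 1 ('b')
  [11] 8/9 → 2 ('bb')
  [12] 9/2 → 1 ('b')
  [13] 2/27 → 2 ('bc')
  [14] 27/10 → 1 ('b')
  [15] 10/5 → 2 ('bd')
  [16] 5/24 → 0 ('')
  [17] 24/12 → 3 ('caa')
  [18] 12/22 → 2 ('ca')
  [19] 22/4 → 1 ('c')
  [20] 4/21 → 1 ('c')
  [21] 21/3 → 2 ('cc')
  [22] 3/28 → 1 ('c')
  [23] 28/29 → 0 ('')
  [24] 29/15 → 1 ('d')
  [25] 15/7 → 1 ('d')
  [26] 7/1 → 2 ('db')
  [27] 1/11 → 1 ('d')
  [28] 11/6 → 1 ('d')
  [29] 6/0 → 3 ('ddb')

n(n+1)/2 = 30·31/2 = 465
Σ LCP = 0 + 2 + 3 + 2 + 1 + 2 + 1 + 2 + 1 + 0 + 1 + 2 + 1 + 2 + 1 + 2 + 0 + 3 + 2 + 1 + 1 + 2 + 1 + 0 + 1 + 1 + 2 + 1 + 1 + 3 = 42
distinct = 465 − 42 = 423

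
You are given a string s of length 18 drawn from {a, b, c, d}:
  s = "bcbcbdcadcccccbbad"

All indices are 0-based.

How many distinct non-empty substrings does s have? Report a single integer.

145

rank→(start, suffix):
  0 → (16, 'ad')
  1 → (7, 'adcccccbbad')
  2 → (15, 'bad')
  3 → (14, 'bbad')
  4 → (0, 'bcbcbdcadcccccbbad')
  5 → (2, 'bcbdcadcccccbbad')
  6 → (4, 'bdcadcccccbbad')
  7 → (6, 'cadcccccbbad')
  8 → (13, 'cbbad')
  9 → (1, 'cbcbdcadcccccbbad')
  10 → (3, 'cbdcadcccccbbad')
  11 → (12, 'ccbbad')
  12 → (11, 'cccbbad')
  13 → (10, 'ccccbbad')
  14 → (9, 'cccccbbad')
  15 → (17, 'd')
  16 → (5, 'dcadcccccbbad')
  17 → (8, 'dcccccbbad')

SA = [16, 7, 15, 14, 0, 2, 4, 6, 13, 1, 3, 12, 11, 10, 9, 17, 5, 8]
rank  pair      lcp
   1  s[16:],s[7:]  2  'ad'
   2  s[7:],s[15:]  0  ''
   3  s[15:],s[14:]  1  'b'
   4  s[14:],s[0:]  1  'b'
   5  s[0:],s[2:]  3  'bcb'
   6  s[2:],s[4:]  1  'b'
   7  s[4:],s[6:]  0  ''
   8  s[6:],s[13:]  1  'c'
   9  s[13:],s[1:]  2  'cb'
  10  s[1:],s[3:]  2  'cb'
  11  s[3:],s[12:]  1  'c'
  12  s[12:],s[11:]  2  'cc'
  13  s[11:],s[10:]  3  'ccc'
  14  s[10:],s[9:]  4  'cccc'
  15  s[9:],s[17:]  0  ''
  16  s[17:],s[5:]  1  'd'
  17  s[5:],s[8:]  2  'dc'

n(n+1)/2 = 18·19/2 = 171
Σ LCP = 0 + 2 + 0 + 1 + 1 + 3 + 1 + 0 + 1 + 2 + 2 + 1 + 2 + 3 + 4 + 0 + 1 + 2 = 26
distinct = 171 − 26 = 145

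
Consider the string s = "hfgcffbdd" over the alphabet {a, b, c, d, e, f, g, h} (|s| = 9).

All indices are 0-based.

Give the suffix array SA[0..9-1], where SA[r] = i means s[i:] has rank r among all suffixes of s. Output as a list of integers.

rank | idx | suffix
   0 |   6 | bdd
   1 |   3 | cffbdd
   2 |   8 | d
   3 |   7 | dd
   4 |   5 | fbdd
   5 |   4 | ffbdd
   6 |   1 | fgcffbdd
   7 |   2 | gcffbdd
   8 |   0 | hfgcffbdd

[6, 3, 8, 7, 5, 4, 1, 2, 0]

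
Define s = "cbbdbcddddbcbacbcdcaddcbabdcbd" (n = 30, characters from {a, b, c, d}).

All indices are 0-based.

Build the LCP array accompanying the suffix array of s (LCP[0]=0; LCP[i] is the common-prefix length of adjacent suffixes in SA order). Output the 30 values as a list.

rank→(start, suffix):
  0 → (24, 'abdcbd')
  1 → (13, 'acbcdcaddcbabdcbd')
  2 → (19, 'addcbabdcbd')
  3 → (23, 'babdcbd')
  4 → (12, 'bacbcdcaddcbabdcbd')
  5 → (1, 'bbdbcddddbcbacbcdcaddcbabdcbd')
  6 → (10, 'bcbacbcdcaddcbabdcbd')
  7 → (15, 'bcdcaddcbabdcbd')
  8 → (4, 'bcddddbcbacbcdcaddcbabdcbd')
  9 → (28, 'bd')
  10 → (2, 'bdbcddddbcbacbcdcaddcbabdcbd')
  11 → (25, 'bdcbd')
  12 → (18, 'caddcbabdcbd')
  13 → (22, 'cbabdcbd')
  14 → (11, 'cbacbcdcaddcbabdcbd')
  15 → (0, 'cbbdbcddddbcbacbcdcaddcbabdcbd')
  16 → (14, 'cbcdcaddcbabdcbd')
  17 → (27, 'cbd')
  18 → (16, 'cdcaddcbabdcbd')
  19 → (5, 'cddddbcbacbcdcaddcbabdcbd')
  20 → (29, 'd')
  21 → (9, 'dbcbacbcdcaddcbabdcbd')
  22 → (3, 'dbcddddbcbacbcdcaddcbabdcbd')
  23 → (17, 'dcaddcbabdcbd')
  24 → (21, 'dcbabdcbd')
  25 → (26, 'dcbd')
  26 → (8, 'ddbcbacbcdcaddcbabdcbd')
  27 → (20, 'ddcbabdcbd')
  28 → (7, 'dddbcbacbcdcaddcbabdcbd')
  29 → (6, 'ddddbcbacbcdcaddcbabdcbd')

SA = [24, 13, 19, 23, 12, 1, 10, 15, 4, 28, 2, 25, 18, 22, 11, 0, 14, 27, 16, 5, 29, 9, 3, 17, 21, 26, 8, 20, 7, 6]
rank  pair      lcp
   1  s[24:],s[13:]  1  'a'
   2  s[13:],s[19:]  1  'a'
   3  s[19:],s[23:]  0  ''
   4  s[23:],s[12:]  2  'ba'
   5  s[12:],s[1:]  1  'b'
   6  s[1:],s[10:]  1  'b'
   7  s[10:],s[15:]  2  'bc'
   8  s[15:],s[4:]  3  'bcd'
   9  s[4:],s[28:]  1  'b'
  10  s[28:],s[2:]  2  'bd'
  11  s[2:],s[25:]  2  'bd'
  12  s[25:],s[18:]  0  ''
  13  s[18:],s[22:]  1  'c'
  14  s[22:],s[11:]  3  'cba'
  15  s[11:],s[0:]  2  'cb'
  16  s[0:],s[14:]  2  'cb'
  17  s[14:],s[27:]  2  'cb'
  18  s[27:],s[16:]  1  'c'
  19  s[16:],s[5:]  2  'cd'
  20  s[5:],s[29:]  0  ''
  21  s[29:],s[9:]  1  'd'
  22  s[9:],s[3:]  3  'dbc'
  23  s[3:],s[17:]  1  'd'
  24  s[17:],s[21:]  2  'dc'
  25  s[21:],s[26:]  3  'dcb'
  26  s[26:],s[8:]  1  'd'
  27  s[8:],s[20:]  2  'dd'
  28  s[20:],s[7:]  2  'dd'
  29  s[7:],s[6:]  3  'ddd'

[0, 1, 1, 0, 2, 1, 1, 2, 3, 1, 2, 2, 0, 1, 3, 2, 2, 2, 1, 2, 0, 1, 3, 1, 2, 3, 1, 2, 2, 3]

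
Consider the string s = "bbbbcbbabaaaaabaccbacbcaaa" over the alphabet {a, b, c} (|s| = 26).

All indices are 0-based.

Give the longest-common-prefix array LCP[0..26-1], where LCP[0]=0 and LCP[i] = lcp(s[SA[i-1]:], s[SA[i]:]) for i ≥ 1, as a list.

rank→(start, suffix):
  0 → (25, 'a')
  1 → (24, 'aa')
  2 → (23, 'aaa')
  3 → (9, 'aaaaabaccbacbcaaa')
  4 → (10, 'aaaabaccbacbcaaa')
  5 → (11, 'aaabaccbacbcaaa')
  6 → (12, 'aabaccbacbcaaa')
  7 → (7, 'abaaaaabaccbacbcaaa')
  8 → (13, 'abaccbacbcaaa')
  9 → (19, 'acbcaaa')
  10 → (15, 'accbacbcaaa')
  11 → (8, 'baaaaabaccbacbcaaa')
  12 → (6, 'babaaaaabaccbacbcaaa')
  13 → (18, 'bacbcaaa')
  14 → (14, 'baccbacbcaaa')
  15 → (5, 'bbabaaaaabaccbacbcaaa')
  16 → (0, 'bbbbcbbabaaaaabaccbacbcaaa')
  17 → (1, 'bbbcbbabaaaaabaccbacbcaaa')
  18 → (2, 'bbcbbabaaaaabaccbacbcaaa')
  19 → (21, 'bcaaa')
  20 → (3, 'bcbbabaaaaabaccbacbcaaa')
  21 → (22, 'caaa')
  22 → (17, 'cbacbcaaa')
  23 → (4, 'cbbabaaaaabaccbacbcaaa')
  24 → (20, 'cbcaaa')
  25 → (16, 'ccbacbcaaa')

SA = [25, 24, 23, 9, 10, 11, 12, 7, 13, 19, 15, 8, 6, 18, 14, 5, 0, 1, 2, 21, 3, 22, 17, 4, 20, 16]
rank  pair      lcp
   1  s[25:],s[24:]  1  'a'
   2  s[24:],s[23:]  2  'aa'
   3  s[23:],s[9:]  3  'aaa'
   4  s[9:],s[10:]  4  'aaaa'
   5  s[10:],s[11:]  3  'aaa'
   6  s[11:],s[12:]  2  'aa'
   7  s[12:],s[7:]  1  'a'
   8  s[7:],s[13:]  3  'aba'
   9  s[13:],s[19:]  1  'a'
  10  s[19:],s[15:]  2  'ac'
  11  s[15:],s[8:]  0  ''
  12  s[8:],s[6:]  2  'ba'
  13  s[6:],s[18:]  2  'ba'
  14  s[18:],s[14:]  3  'bac'
  15  s[14:],s[5:]  1  'b'
  16  s[5:],s[0:]  2  'bb'
  17  s[0:],s[1:]  3  'bbb'
  18  s[1:],s[2:]  2  'bb'
  19  s[2:],s[21:]  1  'b'
  20  s[21:],s[3:]  2  'bc'
  21  s[3:],s[22:]  0  ''
  22  s[22:],s[17:]  1  'c'
  23  s[17:],s[4:]  2  'cb'
  24  s[4:],s[20:]  2  'cb'
  25  s[20:],s[16:]  1  'c'

[0, 1, 2, 3, 4, 3, 2, 1, 3, 1, 2, 0, 2, 2, 3, 1, 2, 3, 2, 1, 2, 0, 1, 2, 2, 1]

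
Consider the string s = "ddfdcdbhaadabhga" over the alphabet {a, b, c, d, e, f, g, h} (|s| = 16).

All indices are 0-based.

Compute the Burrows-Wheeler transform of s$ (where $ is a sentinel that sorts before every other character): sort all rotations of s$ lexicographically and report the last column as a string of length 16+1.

aghdadadacf$ddhbb

rank  rotation           last
    0  $ddfdcdbhaadabhga  a
    1  a$ddfdcdbhaadabhg  g
    2  aadabhga$ddfdcdbh  h
    3  abhga$ddfdcdbhaad  d
    4  adabhga$ddfdcdbha  a
    5  bhaadabhga$ddfdcd  d
    6  bhga$ddfdcdbhaada  a
    7  cdbhaadabhga$ddfd  d
    8  dabhga$ddfdcdbhaa  a
    9  dbhaadabhga$ddfdc  c
   10  dcdbhaadabhga$ddf  f
   11  ddfdcdbhaadabhga$  $
   12  dfdcdbhaadabhga$d  d
   13  fdcdbhaadabhga$dd  d
   14  ga$ddfdcdbhaadabh  h
   15  haadabhga$ddfdcdb  b
   16  hga$ddfdcdbhaadab  b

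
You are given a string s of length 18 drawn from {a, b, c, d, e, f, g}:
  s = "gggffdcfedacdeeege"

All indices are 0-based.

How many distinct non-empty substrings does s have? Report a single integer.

sorted suffixes:
  #0 SA[0]=10  'acdeeege'
  #1 SA[1]=11  'cdeeege'
  #2 SA[2]=6  'cfedacdeeege'
  #3 SA[3]=9  'dacdeeege'
  #4 SA[4]=5  'dcfedacdeeege'
  #5 SA[5]=12  'deeege'
  #6 SA[6]=17  'e'
  #7 SA[7]=8  'edacdeeege'
  #8 SA[8]=13  'eeege'
  #9 SA[9]=14  'eege'
  #10 SA[10]=15  'ege'
  #11 SA[11]=4  'fdcfedacdeeege'
  #12 SA[12]=7  'fedacdeeege'
  #13 SA[13]=3  'ffdcfedacdeeege'
  #14 SA[14]=16  'ge'
  #15 SA[15]=2  'gffdcfedacdeeege'
  #16 SA[16]=1  'ggffdcfedacdeeege'
  #17 SA[17]=0  'gggffdcfedacdeeege'

SA = [10, 11, 6, 9, 5, 12, 17, 8, 13, 14, 15, 4, 7, 3, 16, 2, 1, 0]
rank  pair      lcp
   1  s[10:],s[11:]  0  ''
   2  s[11:],s[6:]  1  'c'
   3  s[6:],s[9:]  0  ''
   4  s[9:],s[5:]  1  'd'
   5  s[5:],s[12:]  1  'd'
   6  s[12:],s[17:]  0  ''
   7  s[17:],s[8:]  1  'e'
   8  s[8:],s[13:]  1  'e'
   9  s[13:],s[14:]  2  'ee'
  10  s[14:],s[15:]  1  'e'
  11  s[15:],s[4:]  0  ''
  12  s[4:],s[7:]  1  'f'
  13  s[7:],s[3:]  1  'f'
  14  s[3:],s[16:]  0  ''
  15  s[16:],s[2:]  1  'g'
  16  s[2:],s[1:]  1  'g'
  17  s[1:],s[0:]  2  'gg'

n(n+1)/2 = 18·19/2 = 171
Σ LCP = 0 + 0 + 1 + 0 + 1 + 1 + 0 + 1 + 1 + 2 + 1 + 0 + 1 + 1 + 0 + 1 + 1 + 2 = 14
distinct = 171 − 14 = 157

157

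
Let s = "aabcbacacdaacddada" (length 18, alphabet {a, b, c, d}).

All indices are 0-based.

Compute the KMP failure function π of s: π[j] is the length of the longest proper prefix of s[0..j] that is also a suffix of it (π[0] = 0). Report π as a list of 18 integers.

[0, 1, 0, 0, 0, 1, 0, 1, 0, 0, 1, 2, 0, 0, 0, 1, 0, 1]

π[0] = 0
j=1 s[j]='a': π[1]=1 (border 'a')
j=2 s[j]='b': k: 1→0; π[2]=0 (border '')
j=3 s[j]='c': π[3]=0 (border '')
j=4 s[j]='b': π[4]=0 (border '')
j=5 s[j]='a': π[5]=1 (border 'a')
j=6 s[j]='c': k: 1→0; π[6]=0 (border '')
j=7 s[j]='a': π[7]=1 (border 'a')
j=8 s[j]='c': k: 1→0; π[8]=0 (border '')
j=9 s[j]='d': π[9]=0 (border '')
j=10 s[j]='a': π[10]=1 (border 'a')
j=11 s[j]='a': π[11]=2 (border 'aa')
j=12 s[j]='c': k: 2→1→0; π[12]=0 (border '')
j=13 s[j]='d': π[13]=0 (border '')
j=14 s[j]='d': π[14]=0 (border '')
j=15 s[j]='a': π[15]=1 (border 'a')
j=16 s[j]='d': k: 1→0; π[16]=0 (border '')
j=17 s[j]='a': π[17]=1 (border 'a')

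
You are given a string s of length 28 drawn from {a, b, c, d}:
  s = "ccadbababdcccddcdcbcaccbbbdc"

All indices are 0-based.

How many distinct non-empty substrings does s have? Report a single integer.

rank→(start, suffix):
  0 → (5, 'ababdcccddcdcbcaccbbbdc')
  1 → (7, 'abdcccddcdcbcaccbbbdc')
  2 → (20, 'accbbbdc')
  3 → (2, 'adbababdcccddcdcbcaccbbbdc')
  4 → (4, 'bababdcccddcdcbcaccbbbdc')
  5 → (6, 'babdcccddcdcbcaccbbbdc')
  6 → (23, 'bbbdc')
  7 → (24, 'bbdc')
  8 → (18, 'bcaccbbbdc')
  9 → (25, 'bdc')
  10 → (8, 'bdcccddcdcbcaccbbbdc')
  11 → (27, 'c')
  12 → (19, 'caccbbbdc')
  13 → (1, 'cadbababdcccddcdcbcaccbbbdc')
  14 → (22, 'cbbbdc')
  15 → (17, 'cbcaccbbbdc')
  16 → (0, 'ccadbababdcccddcdcbcaccbbbdc')
  17 → (21, 'ccbbbdc')
  18 → (10, 'cccddcdcbcaccbbbdc')
  19 → (11, 'ccddcdcbcaccbbbdc')
  20 → (15, 'cdcbcaccbbbdc')
  21 → (12, 'cddcdcbcaccbbbdc')
  22 → (3, 'dbababdcccddcdcbcaccbbbdc')
  23 → (26, 'dc')
  24 → (16, 'dcbcaccbbbdc')
  25 → (9, 'dcccddcdcbcaccbbbdc')
  26 → (14, 'dcdcbcaccbbbdc')
  27 → (13, 'ddcdcbcaccbbbdc')

SA = [5, 7, 20, 2, 4, 6, 23, 24, 18, 25, 8, 27, 19, 1, 22, 17, 0, 21, 10, 11, 15, 12, 3, 26, 16, 9, 14, 13]
rank  pair      lcp
   1  s[5:],s[7:]  2  'ab'
   2  s[7:],s[20:]  1  'a'
   3  s[20:],s[2:]  1  'a'
   4  s[2:],s[4:]  0  ''
   5  s[4:],s[6:]  3  'bab'
   6  s[6:],s[23:]  1  'b'
   7  s[23:],s[24:]  2  'bb'
   8  s[24:],s[18:]  1  'b'
   9  s[18:],s[25:]  1  'b'
  10  s[25:],s[8:]  3  'bdc'
  11  s[8:],s[27:]  0  ''
  12  s[27:],s[19:]  1  'c'
  13  s[19:],s[1:]  2  'ca'
  14  s[1:],s[22:]  1  'c'
  15  s[22:],s[17:]  2  'cb'
  16  s[17:],s[0:]  1  'c'
  17  s[0:],s[21:]  2  'cc'
  18  s[21:],s[10:]  2  'cc'
  19  s[10:],s[11:]  2  'cc'
  20  s[11:],s[15:]  1  'c'
  21  s[15:],s[12:]  2  'cd'
  22  s[12:],s[3:]  0  ''
  23  s[3:],s[26:]  1  'd'
  24  s[26:],s[16:]  2  'dc'
  25  s[16:],s[9:]  2  'dc'
  26  s[9:],s[14:]  2  'dc'
  27  s[14:],s[13:]  1  'd'

n(n+1)/2 = 28·29/2 = 406
Σ LCP = 0 + 2 + 1 + 1 + 0 + 3 + 1 + 2 + 1 + 1 + 3 + 0 + 1 + 2 + 1 + 2 + 1 + 2 + 2 + 2 + 1 + 2 + 0 + 1 + 2 + 2 + 2 + 1 = 39
distinct = 406 − 39 = 367

367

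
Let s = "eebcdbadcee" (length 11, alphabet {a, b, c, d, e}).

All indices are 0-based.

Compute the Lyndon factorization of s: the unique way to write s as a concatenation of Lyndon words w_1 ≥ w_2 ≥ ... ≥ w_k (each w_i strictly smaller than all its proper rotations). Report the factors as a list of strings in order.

["e", "e", "bcd", "b", "adcee"]

emit factor 1: 'e' (i=0, period=1)
emit factor 2: 'e' (i=1, period=1)
emit factor 3: 'bcd' (i=2, period=3)
emit factor 4: 'b' (i=5, period=1)
emit factor 5: 'adcee' (i=6, period=5)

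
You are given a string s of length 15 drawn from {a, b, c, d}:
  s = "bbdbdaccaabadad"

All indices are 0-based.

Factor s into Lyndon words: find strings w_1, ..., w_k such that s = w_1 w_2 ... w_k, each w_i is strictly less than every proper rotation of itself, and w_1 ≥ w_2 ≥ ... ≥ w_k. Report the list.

["bbdbd", "acc", "aabadad"]

emit factor 1: 'bbdbd' (i=0, period=5)
emit factor 2: 'acc' (i=5, period=3)
emit factor 3: 'aabadad' (i=8, period=7)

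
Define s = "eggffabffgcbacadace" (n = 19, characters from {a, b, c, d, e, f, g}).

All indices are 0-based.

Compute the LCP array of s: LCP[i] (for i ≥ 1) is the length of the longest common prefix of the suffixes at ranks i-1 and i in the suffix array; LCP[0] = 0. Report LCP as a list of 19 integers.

[0, 1, 2, 1, 0, 1, 0, 1, 1, 0, 0, 1, 0, 1, 2, 1, 0, 1, 1]

rank | idx | suffix
   0 |   5 | abffgcbacadace
   1 |  12 | acadace
   2 |  16 | ace
   3 |  14 | adace
   4 |  11 | bacadace
   5 |   6 | bffgcbacadace
   6 |  13 | cadace
   7 |  10 | cbacadace
   8 |  17 | ce
   9 |  15 | dace
  10 |  18 | e
  11 |   0 | eggffabffgcbacadace
  12 |   4 | fabffgcbacadace
  13 |   3 | ffabffgcbacadace
  14 |   7 | ffgcbacadace
  15 |   8 | fgcbacadace
  16 |   9 | gcbacadace
  17 |   2 | gffabffgcbacadace
  18 |   1 | ggffabffgcbacadace

SA = [5, 12, 16, 14, 11, 6, 13, 10, 17, 15, 18, 0, 4, 3, 7, 8, 9, 2, 1]
[i] adj suffixes → lcp
  [1] 5/12 → 1 ('a')
  [2] 12/16 → 2 ('ac')
  [3] 16/14 → 1 ('a')
  [4] 14/11 → 0 ('')
  [5] 11/6 → 1 ('b')
  [6] 6/13 → 0 ('')
  [7] 13/10 → 1 ('c')
  [8] 10/17 → 1 ('c')
  [9] 17/15 → 0 ('')
  [10] 15/18 → 0 ('')
  [11] 18/0 → 1 ('e')
  [12] 0/4 → 0 ('')
  [13] 4/3 → 1 ('f')
  [14] 3/7 → 2 ('ff')
  [15] 7/8 → 1 ('f')
  [16] 8/9 → 0 ('')
  [17] 9/2 → 1 ('g')
  [18] 2/1 → 1 ('g')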